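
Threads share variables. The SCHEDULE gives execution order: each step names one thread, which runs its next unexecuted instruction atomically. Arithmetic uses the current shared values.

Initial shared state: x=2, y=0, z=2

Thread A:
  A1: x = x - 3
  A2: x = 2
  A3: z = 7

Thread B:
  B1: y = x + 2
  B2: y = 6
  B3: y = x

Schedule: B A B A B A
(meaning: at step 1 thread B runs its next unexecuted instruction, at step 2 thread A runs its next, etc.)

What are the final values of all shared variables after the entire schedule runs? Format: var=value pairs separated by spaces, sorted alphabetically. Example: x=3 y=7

Answer: x=2 y=2 z=7

Derivation:
Step 1: thread B executes B1 (y = x + 2). Shared: x=2 y=4 z=2. PCs: A@0 B@1
Step 2: thread A executes A1 (x = x - 3). Shared: x=-1 y=4 z=2. PCs: A@1 B@1
Step 3: thread B executes B2 (y = 6). Shared: x=-1 y=6 z=2. PCs: A@1 B@2
Step 4: thread A executes A2 (x = 2). Shared: x=2 y=6 z=2. PCs: A@2 B@2
Step 5: thread B executes B3 (y = x). Shared: x=2 y=2 z=2. PCs: A@2 B@3
Step 6: thread A executes A3 (z = 7). Shared: x=2 y=2 z=7. PCs: A@3 B@3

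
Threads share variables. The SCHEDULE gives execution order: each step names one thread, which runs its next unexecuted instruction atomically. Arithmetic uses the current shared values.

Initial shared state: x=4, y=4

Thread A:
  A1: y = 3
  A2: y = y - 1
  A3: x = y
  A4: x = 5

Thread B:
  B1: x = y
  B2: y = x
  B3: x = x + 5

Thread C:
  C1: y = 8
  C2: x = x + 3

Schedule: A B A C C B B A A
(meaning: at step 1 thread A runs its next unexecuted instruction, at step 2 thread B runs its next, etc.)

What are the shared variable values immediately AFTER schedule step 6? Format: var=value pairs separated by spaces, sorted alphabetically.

Answer: x=6 y=6

Derivation:
Step 1: thread A executes A1 (y = 3). Shared: x=4 y=3. PCs: A@1 B@0 C@0
Step 2: thread B executes B1 (x = y). Shared: x=3 y=3. PCs: A@1 B@1 C@0
Step 3: thread A executes A2 (y = y - 1). Shared: x=3 y=2. PCs: A@2 B@1 C@0
Step 4: thread C executes C1 (y = 8). Shared: x=3 y=8. PCs: A@2 B@1 C@1
Step 5: thread C executes C2 (x = x + 3). Shared: x=6 y=8. PCs: A@2 B@1 C@2
Step 6: thread B executes B2 (y = x). Shared: x=6 y=6. PCs: A@2 B@2 C@2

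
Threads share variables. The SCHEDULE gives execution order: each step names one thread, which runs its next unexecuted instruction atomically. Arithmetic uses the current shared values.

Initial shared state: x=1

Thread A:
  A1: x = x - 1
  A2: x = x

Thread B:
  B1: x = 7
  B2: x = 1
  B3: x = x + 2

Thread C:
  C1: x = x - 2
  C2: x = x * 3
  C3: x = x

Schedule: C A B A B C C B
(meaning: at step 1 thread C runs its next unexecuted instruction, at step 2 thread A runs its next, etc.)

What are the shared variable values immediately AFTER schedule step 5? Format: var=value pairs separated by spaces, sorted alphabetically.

Step 1: thread C executes C1 (x = x - 2). Shared: x=-1. PCs: A@0 B@0 C@1
Step 2: thread A executes A1 (x = x - 1). Shared: x=-2. PCs: A@1 B@0 C@1
Step 3: thread B executes B1 (x = 7). Shared: x=7. PCs: A@1 B@1 C@1
Step 4: thread A executes A2 (x = x). Shared: x=7. PCs: A@2 B@1 C@1
Step 5: thread B executes B2 (x = 1). Shared: x=1. PCs: A@2 B@2 C@1

Answer: x=1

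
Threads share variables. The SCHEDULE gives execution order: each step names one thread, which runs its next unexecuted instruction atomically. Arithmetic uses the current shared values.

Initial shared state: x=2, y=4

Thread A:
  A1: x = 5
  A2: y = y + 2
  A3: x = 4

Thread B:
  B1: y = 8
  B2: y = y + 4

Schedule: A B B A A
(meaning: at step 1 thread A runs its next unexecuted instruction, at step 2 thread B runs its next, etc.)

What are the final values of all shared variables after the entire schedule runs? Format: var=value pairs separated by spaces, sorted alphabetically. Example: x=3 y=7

Step 1: thread A executes A1 (x = 5). Shared: x=5 y=4. PCs: A@1 B@0
Step 2: thread B executes B1 (y = 8). Shared: x=5 y=8. PCs: A@1 B@1
Step 3: thread B executes B2 (y = y + 4). Shared: x=5 y=12. PCs: A@1 B@2
Step 4: thread A executes A2 (y = y + 2). Shared: x=5 y=14. PCs: A@2 B@2
Step 5: thread A executes A3 (x = 4). Shared: x=4 y=14. PCs: A@3 B@2

Answer: x=4 y=14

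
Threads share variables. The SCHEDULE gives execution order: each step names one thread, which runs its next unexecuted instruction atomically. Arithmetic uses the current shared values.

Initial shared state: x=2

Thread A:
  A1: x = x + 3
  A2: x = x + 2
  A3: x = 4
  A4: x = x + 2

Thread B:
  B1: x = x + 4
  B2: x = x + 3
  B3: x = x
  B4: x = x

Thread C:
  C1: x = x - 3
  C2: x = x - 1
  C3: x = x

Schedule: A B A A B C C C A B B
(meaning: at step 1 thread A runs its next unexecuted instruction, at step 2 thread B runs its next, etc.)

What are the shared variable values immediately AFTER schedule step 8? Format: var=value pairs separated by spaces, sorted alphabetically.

Step 1: thread A executes A1 (x = x + 3). Shared: x=5. PCs: A@1 B@0 C@0
Step 2: thread B executes B1 (x = x + 4). Shared: x=9. PCs: A@1 B@1 C@0
Step 3: thread A executes A2 (x = x + 2). Shared: x=11. PCs: A@2 B@1 C@0
Step 4: thread A executes A3 (x = 4). Shared: x=4. PCs: A@3 B@1 C@0
Step 5: thread B executes B2 (x = x + 3). Shared: x=7. PCs: A@3 B@2 C@0
Step 6: thread C executes C1 (x = x - 3). Shared: x=4. PCs: A@3 B@2 C@1
Step 7: thread C executes C2 (x = x - 1). Shared: x=3. PCs: A@3 B@2 C@2
Step 8: thread C executes C3 (x = x). Shared: x=3. PCs: A@3 B@2 C@3

Answer: x=3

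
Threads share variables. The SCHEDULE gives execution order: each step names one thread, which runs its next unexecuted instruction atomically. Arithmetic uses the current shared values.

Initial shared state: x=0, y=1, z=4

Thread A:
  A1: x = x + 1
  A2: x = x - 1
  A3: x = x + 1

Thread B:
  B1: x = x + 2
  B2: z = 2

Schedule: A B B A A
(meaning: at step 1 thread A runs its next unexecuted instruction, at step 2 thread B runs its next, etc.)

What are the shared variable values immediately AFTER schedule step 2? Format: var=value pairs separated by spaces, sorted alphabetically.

Step 1: thread A executes A1 (x = x + 1). Shared: x=1 y=1 z=4. PCs: A@1 B@0
Step 2: thread B executes B1 (x = x + 2). Shared: x=3 y=1 z=4. PCs: A@1 B@1

Answer: x=3 y=1 z=4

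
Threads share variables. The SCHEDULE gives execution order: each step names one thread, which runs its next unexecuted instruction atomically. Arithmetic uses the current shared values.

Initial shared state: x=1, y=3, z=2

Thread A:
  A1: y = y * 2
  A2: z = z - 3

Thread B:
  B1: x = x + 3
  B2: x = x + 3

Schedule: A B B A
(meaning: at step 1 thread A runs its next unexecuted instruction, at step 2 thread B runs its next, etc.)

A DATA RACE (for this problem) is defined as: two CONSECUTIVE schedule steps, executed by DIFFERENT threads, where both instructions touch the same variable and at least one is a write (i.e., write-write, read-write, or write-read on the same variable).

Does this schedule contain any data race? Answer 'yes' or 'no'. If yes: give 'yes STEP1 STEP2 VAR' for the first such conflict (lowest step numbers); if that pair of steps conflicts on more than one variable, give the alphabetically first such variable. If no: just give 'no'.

Answer: no

Derivation:
Steps 1,2: A(r=y,w=y) vs B(r=x,w=x). No conflict.
Steps 2,3: same thread (B). No race.
Steps 3,4: B(r=x,w=x) vs A(r=z,w=z). No conflict.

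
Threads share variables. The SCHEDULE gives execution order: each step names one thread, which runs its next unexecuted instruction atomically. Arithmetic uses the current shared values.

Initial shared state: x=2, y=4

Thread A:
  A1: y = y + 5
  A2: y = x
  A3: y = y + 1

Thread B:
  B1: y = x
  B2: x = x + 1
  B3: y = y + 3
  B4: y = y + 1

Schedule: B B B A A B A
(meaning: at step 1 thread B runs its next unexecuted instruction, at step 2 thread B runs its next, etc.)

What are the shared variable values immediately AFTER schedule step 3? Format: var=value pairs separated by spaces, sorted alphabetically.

Step 1: thread B executes B1 (y = x). Shared: x=2 y=2. PCs: A@0 B@1
Step 2: thread B executes B2 (x = x + 1). Shared: x=3 y=2. PCs: A@0 B@2
Step 3: thread B executes B3 (y = y + 3). Shared: x=3 y=5. PCs: A@0 B@3

Answer: x=3 y=5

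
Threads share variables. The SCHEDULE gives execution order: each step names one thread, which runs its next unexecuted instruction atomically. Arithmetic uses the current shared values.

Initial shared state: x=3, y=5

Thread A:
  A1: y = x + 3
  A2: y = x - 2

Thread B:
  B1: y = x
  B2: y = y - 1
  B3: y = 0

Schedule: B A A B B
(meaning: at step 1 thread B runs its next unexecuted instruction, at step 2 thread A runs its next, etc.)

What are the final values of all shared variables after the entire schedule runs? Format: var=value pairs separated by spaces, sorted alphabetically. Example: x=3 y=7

Step 1: thread B executes B1 (y = x). Shared: x=3 y=3. PCs: A@0 B@1
Step 2: thread A executes A1 (y = x + 3). Shared: x=3 y=6. PCs: A@1 B@1
Step 3: thread A executes A2 (y = x - 2). Shared: x=3 y=1. PCs: A@2 B@1
Step 4: thread B executes B2 (y = y - 1). Shared: x=3 y=0. PCs: A@2 B@2
Step 5: thread B executes B3 (y = 0). Shared: x=3 y=0. PCs: A@2 B@3

Answer: x=3 y=0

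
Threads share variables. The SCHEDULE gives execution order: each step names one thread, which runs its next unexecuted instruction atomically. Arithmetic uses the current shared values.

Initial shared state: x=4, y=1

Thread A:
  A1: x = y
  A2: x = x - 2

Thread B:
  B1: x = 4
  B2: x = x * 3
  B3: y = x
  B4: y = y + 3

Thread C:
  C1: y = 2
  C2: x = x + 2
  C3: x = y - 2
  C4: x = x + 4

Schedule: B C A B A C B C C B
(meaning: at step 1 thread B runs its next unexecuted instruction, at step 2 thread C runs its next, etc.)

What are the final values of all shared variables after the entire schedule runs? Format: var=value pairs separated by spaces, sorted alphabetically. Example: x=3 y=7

Step 1: thread B executes B1 (x = 4). Shared: x=4 y=1. PCs: A@0 B@1 C@0
Step 2: thread C executes C1 (y = 2). Shared: x=4 y=2. PCs: A@0 B@1 C@1
Step 3: thread A executes A1 (x = y). Shared: x=2 y=2. PCs: A@1 B@1 C@1
Step 4: thread B executes B2 (x = x * 3). Shared: x=6 y=2. PCs: A@1 B@2 C@1
Step 5: thread A executes A2 (x = x - 2). Shared: x=4 y=2. PCs: A@2 B@2 C@1
Step 6: thread C executes C2 (x = x + 2). Shared: x=6 y=2. PCs: A@2 B@2 C@2
Step 7: thread B executes B3 (y = x). Shared: x=6 y=6. PCs: A@2 B@3 C@2
Step 8: thread C executes C3 (x = y - 2). Shared: x=4 y=6. PCs: A@2 B@3 C@3
Step 9: thread C executes C4 (x = x + 4). Shared: x=8 y=6. PCs: A@2 B@3 C@4
Step 10: thread B executes B4 (y = y + 3). Shared: x=8 y=9. PCs: A@2 B@4 C@4

Answer: x=8 y=9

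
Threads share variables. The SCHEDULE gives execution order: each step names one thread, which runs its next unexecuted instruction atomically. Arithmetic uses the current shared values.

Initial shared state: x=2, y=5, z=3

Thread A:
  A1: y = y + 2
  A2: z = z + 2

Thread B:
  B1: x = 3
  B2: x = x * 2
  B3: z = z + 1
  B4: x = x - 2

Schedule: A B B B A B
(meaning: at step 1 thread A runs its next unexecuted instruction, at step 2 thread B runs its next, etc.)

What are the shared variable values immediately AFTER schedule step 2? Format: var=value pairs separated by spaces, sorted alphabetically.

Answer: x=3 y=7 z=3

Derivation:
Step 1: thread A executes A1 (y = y + 2). Shared: x=2 y=7 z=3. PCs: A@1 B@0
Step 2: thread B executes B1 (x = 3). Shared: x=3 y=7 z=3. PCs: A@1 B@1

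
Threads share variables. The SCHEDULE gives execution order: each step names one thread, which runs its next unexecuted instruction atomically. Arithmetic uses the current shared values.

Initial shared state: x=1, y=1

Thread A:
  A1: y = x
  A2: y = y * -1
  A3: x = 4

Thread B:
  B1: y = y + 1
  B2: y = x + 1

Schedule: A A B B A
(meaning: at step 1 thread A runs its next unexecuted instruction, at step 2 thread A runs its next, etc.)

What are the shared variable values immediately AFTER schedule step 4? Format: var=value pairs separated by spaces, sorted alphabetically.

Answer: x=1 y=2

Derivation:
Step 1: thread A executes A1 (y = x). Shared: x=1 y=1. PCs: A@1 B@0
Step 2: thread A executes A2 (y = y * -1). Shared: x=1 y=-1. PCs: A@2 B@0
Step 3: thread B executes B1 (y = y + 1). Shared: x=1 y=0. PCs: A@2 B@1
Step 4: thread B executes B2 (y = x + 1). Shared: x=1 y=2. PCs: A@2 B@2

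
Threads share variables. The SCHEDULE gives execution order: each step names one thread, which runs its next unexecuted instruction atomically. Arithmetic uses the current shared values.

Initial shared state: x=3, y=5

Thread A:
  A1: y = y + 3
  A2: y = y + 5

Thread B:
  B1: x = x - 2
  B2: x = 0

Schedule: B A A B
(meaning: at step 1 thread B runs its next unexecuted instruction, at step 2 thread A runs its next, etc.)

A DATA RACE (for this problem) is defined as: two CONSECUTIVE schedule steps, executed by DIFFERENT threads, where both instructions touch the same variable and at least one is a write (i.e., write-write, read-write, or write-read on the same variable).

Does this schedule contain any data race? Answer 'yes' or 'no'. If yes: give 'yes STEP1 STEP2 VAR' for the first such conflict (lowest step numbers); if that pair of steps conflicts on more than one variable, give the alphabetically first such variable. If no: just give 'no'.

Steps 1,2: B(r=x,w=x) vs A(r=y,w=y). No conflict.
Steps 2,3: same thread (A). No race.
Steps 3,4: A(r=y,w=y) vs B(r=-,w=x). No conflict.

Answer: no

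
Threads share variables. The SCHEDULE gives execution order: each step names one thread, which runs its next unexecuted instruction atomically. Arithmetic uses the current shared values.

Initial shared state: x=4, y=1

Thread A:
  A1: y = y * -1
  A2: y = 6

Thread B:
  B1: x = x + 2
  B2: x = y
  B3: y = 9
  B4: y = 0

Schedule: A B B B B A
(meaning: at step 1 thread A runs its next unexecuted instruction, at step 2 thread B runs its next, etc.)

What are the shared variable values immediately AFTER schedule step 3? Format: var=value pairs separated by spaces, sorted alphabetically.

Step 1: thread A executes A1 (y = y * -1). Shared: x=4 y=-1. PCs: A@1 B@0
Step 2: thread B executes B1 (x = x + 2). Shared: x=6 y=-1. PCs: A@1 B@1
Step 3: thread B executes B2 (x = y). Shared: x=-1 y=-1. PCs: A@1 B@2

Answer: x=-1 y=-1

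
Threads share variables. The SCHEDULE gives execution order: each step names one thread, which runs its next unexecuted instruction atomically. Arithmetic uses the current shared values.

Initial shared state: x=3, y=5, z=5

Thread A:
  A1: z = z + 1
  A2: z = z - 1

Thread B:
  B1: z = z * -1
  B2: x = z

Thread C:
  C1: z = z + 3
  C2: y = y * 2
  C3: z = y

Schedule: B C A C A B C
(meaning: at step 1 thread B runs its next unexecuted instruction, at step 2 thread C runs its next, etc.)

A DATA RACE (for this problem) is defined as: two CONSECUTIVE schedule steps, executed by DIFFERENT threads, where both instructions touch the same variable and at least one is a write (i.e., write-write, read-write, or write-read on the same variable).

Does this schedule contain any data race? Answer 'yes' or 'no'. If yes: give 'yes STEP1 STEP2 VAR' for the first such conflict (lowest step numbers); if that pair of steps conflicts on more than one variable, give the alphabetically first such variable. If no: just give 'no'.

Answer: yes 1 2 z

Derivation:
Steps 1,2: B(z = z * -1) vs C(z = z + 3). RACE on z (W-W).
Steps 2,3: C(z = z + 3) vs A(z = z + 1). RACE on z (W-W).
Steps 3,4: A(r=z,w=z) vs C(r=y,w=y). No conflict.
Steps 4,5: C(r=y,w=y) vs A(r=z,w=z). No conflict.
Steps 5,6: A(z = z - 1) vs B(x = z). RACE on z (W-R).
Steps 6,7: B(x = z) vs C(z = y). RACE on z (R-W).
First conflict at steps 1,2.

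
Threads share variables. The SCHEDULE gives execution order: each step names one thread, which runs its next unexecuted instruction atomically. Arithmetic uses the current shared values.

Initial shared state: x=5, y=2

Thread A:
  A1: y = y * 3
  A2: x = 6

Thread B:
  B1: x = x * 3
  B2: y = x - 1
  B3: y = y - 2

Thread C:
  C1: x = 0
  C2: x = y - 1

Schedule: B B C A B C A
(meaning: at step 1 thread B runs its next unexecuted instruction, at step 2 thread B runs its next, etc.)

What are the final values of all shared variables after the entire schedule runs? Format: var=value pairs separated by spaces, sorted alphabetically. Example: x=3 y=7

Answer: x=6 y=40

Derivation:
Step 1: thread B executes B1 (x = x * 3). Shared: x=15 y=2. PCs: A@0 B@1 C@0
Step 2: thread B executes B2 (y = x - 1). Shared: x=15 y=14. PCs: A@0 B@2 C@0
Step 3: thread C executes C1 (x = 0). Shared: x=0 y=14. PCs: A@0 B@2 C@1
Step 4: thread A executes A1 (y = y * 3). Shared: x=0 y=42. PCs: A@1 B@2 C@1
Step 5: thread B executes B3 (y = y - 2). Shared: x=0 y=40. PCs: A@1 B@3 C@1
Step 6: thread C executes C2 (x = y - 1). Shared: x=39 y=40. PCs: A@1 B@3 C@2
Step 7: thread A executes A2 (x = 6). Shared: x=6 y=40. PCs: A@2 B@3 C@2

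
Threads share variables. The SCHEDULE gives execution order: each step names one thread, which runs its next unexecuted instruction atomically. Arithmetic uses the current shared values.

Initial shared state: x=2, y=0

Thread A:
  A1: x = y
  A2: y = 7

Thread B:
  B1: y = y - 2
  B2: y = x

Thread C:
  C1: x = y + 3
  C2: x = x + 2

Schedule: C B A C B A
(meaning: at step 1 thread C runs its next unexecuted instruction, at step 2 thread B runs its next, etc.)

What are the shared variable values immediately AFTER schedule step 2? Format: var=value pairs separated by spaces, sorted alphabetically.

Step 1: thread C executes C1 (x = y + 3). Shared: x=3 y=0. PCs: A@0 B@0 C@1
Step 2: thread B executes B1 (y = y - 2). Shared: x=3 y=-2. PCs: A@0 B@1 C@1

Answer: x=3 y=-2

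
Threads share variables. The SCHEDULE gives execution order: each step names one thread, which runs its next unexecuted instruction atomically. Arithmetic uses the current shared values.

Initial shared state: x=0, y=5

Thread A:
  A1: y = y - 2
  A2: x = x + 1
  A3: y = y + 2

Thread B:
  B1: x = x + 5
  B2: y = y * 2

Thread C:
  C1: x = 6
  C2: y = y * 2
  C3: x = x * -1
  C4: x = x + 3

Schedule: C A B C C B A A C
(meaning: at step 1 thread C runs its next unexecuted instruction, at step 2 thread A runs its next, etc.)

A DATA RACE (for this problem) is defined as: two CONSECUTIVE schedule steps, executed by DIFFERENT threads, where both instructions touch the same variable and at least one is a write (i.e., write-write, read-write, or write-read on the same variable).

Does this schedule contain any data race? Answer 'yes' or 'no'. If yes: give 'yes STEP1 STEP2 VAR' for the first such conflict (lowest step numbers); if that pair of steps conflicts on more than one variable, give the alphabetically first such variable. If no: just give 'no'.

Steps 1,2: C(r=-,w=x) vs A(r=y,w=y). No conflict.
Steps 2,3: A(r=y,w=y) vs B(r=x,w=x). No conflict.
Steps 3,4: B(r=x,w=x) vs C(r=y,w=y). No conflict.
Steps 4,5: same thread (C). No race.
Steps 5,6: C(r=x,w=x) vs B(r=y,w=y). No conflict.
Steps 6,7: B(r=y,w=y) vs A(r=x,w=x). No conflict.
Steps 7,8: same thread (A). No race.
Steps 8,9: A(r=y,w=y) vs C(r=x,w=x). No conflict.

Answer: no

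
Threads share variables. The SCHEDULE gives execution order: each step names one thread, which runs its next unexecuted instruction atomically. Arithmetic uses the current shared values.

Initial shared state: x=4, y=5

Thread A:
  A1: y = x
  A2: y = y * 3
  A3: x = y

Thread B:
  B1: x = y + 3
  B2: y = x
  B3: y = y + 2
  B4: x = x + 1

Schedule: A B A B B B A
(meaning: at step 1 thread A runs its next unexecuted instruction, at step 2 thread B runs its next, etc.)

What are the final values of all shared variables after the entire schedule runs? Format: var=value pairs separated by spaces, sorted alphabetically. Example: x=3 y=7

Step 1: thread A executes A1 (y = x). Shared: x=4 y=4. PCs: A@1 B@0
Step 2: thread B executes B1 (x = y + 3). Shared: x=7 y=4. PCs: A@1 B@1
Step 3: thread A executes A2 (y = y * 3). Shared: x=7 y=12. PCs: A@2 B@1
Step 4: thread B executes B2 (y = x). Shared: x=7 y=7. PCs: A@2 B@2
Step 5: thread B executes B3 (y = y + 2). Shared: x=7 y=9. PCs: A@2 B@3
Step 6: thread B executes B4 (x = x + 1). Shared: x=8 y=9. PCs: A@2 B@4
Step 7: thread A executes A3 (x = y). Shared: x=9 y=9. PCs: A@3 B@4

Answer: x=9 y=9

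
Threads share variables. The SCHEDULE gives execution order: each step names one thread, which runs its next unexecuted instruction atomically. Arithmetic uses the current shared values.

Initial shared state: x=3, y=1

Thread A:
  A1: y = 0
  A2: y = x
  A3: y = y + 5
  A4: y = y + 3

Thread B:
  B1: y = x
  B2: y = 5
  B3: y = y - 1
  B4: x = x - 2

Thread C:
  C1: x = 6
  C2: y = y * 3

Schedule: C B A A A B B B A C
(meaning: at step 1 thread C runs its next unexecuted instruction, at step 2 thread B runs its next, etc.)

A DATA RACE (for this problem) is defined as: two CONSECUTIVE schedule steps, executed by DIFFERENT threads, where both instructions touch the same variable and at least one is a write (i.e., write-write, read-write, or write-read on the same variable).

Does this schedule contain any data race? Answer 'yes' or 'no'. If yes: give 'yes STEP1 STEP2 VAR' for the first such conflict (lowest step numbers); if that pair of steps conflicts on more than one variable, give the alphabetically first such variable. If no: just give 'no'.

Answer: yes 1 2 x

Derivation:
Steps 1,2: C(x = 6) vs B(y = x). RACE on x (W-R).
Steps 2,3: B(y = x) vs A(y = 0). RACE on y (W-W).
Steps 3,4: same thread (A). No race.
Steps 4,5: same thread (A). No race.
Steps 5,6: A(y = y + 5) vs B(y = 5). RACE on y (W-W).
Steps 6,7: same thread (B). No race.
Steps 7,8: same thread (B). No race.
Steps 8,9: B(r=x,w=x) vs A(r=y,w=y). No conflict.
Steps 9,10: A(y = y + 3) vs C(y = y * 3). RACE on y (W-W).
First conflict at steps 1,2.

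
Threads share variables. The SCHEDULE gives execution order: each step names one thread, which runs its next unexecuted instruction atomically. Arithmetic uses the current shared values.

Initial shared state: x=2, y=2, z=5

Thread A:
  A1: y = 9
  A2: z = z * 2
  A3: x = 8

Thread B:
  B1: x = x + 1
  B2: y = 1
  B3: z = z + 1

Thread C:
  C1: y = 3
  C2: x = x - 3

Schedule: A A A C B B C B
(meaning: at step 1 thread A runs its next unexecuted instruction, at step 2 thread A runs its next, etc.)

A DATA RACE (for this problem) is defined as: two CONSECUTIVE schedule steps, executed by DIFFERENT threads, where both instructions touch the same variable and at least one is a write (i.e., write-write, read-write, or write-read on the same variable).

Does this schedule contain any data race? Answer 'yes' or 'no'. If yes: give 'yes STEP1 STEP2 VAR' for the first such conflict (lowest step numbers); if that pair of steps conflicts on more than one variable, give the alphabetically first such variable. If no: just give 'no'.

Answer: no

Derivation:
Steps 1,2: same thread (A). No race.
Steps 2,3: same thread (A). No race.
Steps 3,4: A(r=-,w=x) vs C(r=-,w=y). No conflict.
Steps 4,5: C(r=-,w=y) vs B(r=x,w=x). No conflict.
Steps 5,6: same thread (B). No race.
Steps 6,7: B(r=-,w=y) vs C(r=x,w=x). No conflict.
Steps 7,8: C(r=x,w=x) vs B(r=z,w=z). No conflict.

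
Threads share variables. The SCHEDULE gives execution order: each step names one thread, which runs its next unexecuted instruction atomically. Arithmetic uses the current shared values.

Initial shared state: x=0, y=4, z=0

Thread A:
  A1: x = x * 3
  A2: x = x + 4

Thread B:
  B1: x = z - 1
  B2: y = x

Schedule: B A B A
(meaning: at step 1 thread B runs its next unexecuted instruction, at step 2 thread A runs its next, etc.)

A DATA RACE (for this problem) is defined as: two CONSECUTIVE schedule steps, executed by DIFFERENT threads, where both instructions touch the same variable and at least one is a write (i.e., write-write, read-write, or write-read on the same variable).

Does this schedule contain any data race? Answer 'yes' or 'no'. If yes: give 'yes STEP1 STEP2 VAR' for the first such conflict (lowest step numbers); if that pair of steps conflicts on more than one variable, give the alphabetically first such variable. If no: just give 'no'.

Steps 1,2: B(x = z - 1) vs A(x = x * 3). RACE on x (W-W).
Steps 2,3: A(x = x * 3) vs B(y = x). RACE on x (W-R).
Steps 3,4: B(y = x) vs A(x = x + 4). RACE on x (R-W).
First conflict at steps 1,2.

Answer: yes 1 2 x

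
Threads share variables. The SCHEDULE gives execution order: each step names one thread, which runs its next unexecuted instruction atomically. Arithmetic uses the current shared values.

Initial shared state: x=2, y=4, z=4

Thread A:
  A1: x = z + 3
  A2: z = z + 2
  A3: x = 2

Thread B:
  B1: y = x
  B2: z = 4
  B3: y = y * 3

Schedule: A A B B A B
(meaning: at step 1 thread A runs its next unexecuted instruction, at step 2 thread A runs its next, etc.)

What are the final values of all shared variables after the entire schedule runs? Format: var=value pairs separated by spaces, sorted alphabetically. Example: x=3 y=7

Step 1: thread A executes A1 (x = z + 3). Shared: x=7 y=4 z=4. PCs: A@1 B@0
Step 2: thread A executes A2 (z = z + 2). Shared: x=7 y=4 z=6. PCs: A@2 B@0
Step 3: thread B executes B1 (y = x). Shared: x=7 y=7 z=6. PCs: A@2 B@1
Step 4: thread B executes B2 (z = 4). Shared: x=7 y=7 z=4. PCs: A@2 B@2
Step 5: thread A executes A3 (x = 2). Shared: x=2 y=7 z=4. PCs: A@3 B@2
Step 6: thread B executes B3 (y = y * 3). Shared: x=2 y=21 z=4. PCs: A@3 B@3

Answer: x=2 y=21 z=4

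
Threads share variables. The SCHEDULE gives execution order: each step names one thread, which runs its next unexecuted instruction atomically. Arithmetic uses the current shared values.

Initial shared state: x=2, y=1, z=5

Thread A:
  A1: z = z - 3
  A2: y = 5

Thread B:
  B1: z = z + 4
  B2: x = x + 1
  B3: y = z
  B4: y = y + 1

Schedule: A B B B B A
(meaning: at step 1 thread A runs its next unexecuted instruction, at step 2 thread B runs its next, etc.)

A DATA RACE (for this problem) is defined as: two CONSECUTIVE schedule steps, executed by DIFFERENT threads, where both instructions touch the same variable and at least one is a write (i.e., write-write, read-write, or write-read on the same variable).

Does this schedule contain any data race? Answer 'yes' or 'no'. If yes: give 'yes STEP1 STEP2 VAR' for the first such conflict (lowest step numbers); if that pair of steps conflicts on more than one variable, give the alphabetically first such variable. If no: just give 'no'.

Steps 1,2: A(z = z - 3) vs B(z = z + 4). RACE on z (W-W).
Steps 2,3: same thread (B). No race.
Steps 3,4: same thread (B). No race.
Steps 4,5: same thread (B). No race.
Steps 5,6: B(y = y + 1) vs A(y = 5). RACE on y (W-W).
First conflict at steps 1,2.

Answer: yes 1 2 z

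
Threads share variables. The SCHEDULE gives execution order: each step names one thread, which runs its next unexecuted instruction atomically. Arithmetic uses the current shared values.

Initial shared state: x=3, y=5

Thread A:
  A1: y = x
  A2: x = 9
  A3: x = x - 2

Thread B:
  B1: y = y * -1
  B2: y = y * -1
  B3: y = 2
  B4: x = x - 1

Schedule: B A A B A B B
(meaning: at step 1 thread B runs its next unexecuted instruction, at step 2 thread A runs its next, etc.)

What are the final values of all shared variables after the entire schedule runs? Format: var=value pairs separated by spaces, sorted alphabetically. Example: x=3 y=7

Step 1: thread B executes B1 (y = y * -1). Shared: x=3 y=-5. PCs: A@0 B@1
Step 2: thread A executes A1 (y = x). Shared: x=3 y=3. PCs: A@1 B@1
Step 3: thread A executes A2 (x = 9). Shared: x=9 y=3. PCs: A@2 B@1
Step 4: thread B executes B2 (y = y * -1). Shared: x=9 y=-3. PCs: A@2 B@2
Step 5: thread A executes A3 (x = x - 2). Shared: x=7 y=-3. PCs: A@3 B@2
Step 6: thread B executes B3 (y = 2). Shared: x=7 y=2. PCs: A@3 B@3
Step 7: thread B executes B4 (x = x - 1). Shared: x=6 y=2. PCs: A@3 B@4

Answer: x=6 y=2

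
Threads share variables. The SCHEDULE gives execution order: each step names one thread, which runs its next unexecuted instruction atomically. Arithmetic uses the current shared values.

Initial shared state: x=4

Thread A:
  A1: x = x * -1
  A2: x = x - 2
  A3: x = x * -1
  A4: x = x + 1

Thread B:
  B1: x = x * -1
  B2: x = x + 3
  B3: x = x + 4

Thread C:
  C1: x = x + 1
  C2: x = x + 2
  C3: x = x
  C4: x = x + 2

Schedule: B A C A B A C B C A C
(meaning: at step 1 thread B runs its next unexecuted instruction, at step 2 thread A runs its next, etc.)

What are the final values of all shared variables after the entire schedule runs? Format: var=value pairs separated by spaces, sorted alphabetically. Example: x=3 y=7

Step 1: thread B executes B1 (x = x * -1). Shared: x=-4. PCs: A@0 B@1 C@0
Step 2: thread A executes A1 (x = x * -1). Shared: x=4. PCs: A@1 B@1 C@0
Step 3: thread C executes C1 (x = x + 1). Shared: x=5. PCs: A@1 B@1 C@1
Step 4: thread A executes A2 (x = x - 2). Shared: x=3. PCs: A@2 B@1 C@1
Step 5: thread B executes B2 (x = x + 3). Shared: x=6. PCs: A@2 B@2 C@1
Step 6: thread A executes A3 (x = x * -1). Shared: x=-6. PCs: A@3 B@2 C@1
Step 7: thread C executes C2 (x = x + 2). Shared: x=-4. PCs: A@3 B@2 C@2
Step 8: thread B executes B3 (x = x + 4). Shared: x=0. PCs: A@3 B@3 C@2
Step 9: thread C executes C3 (x = x). Shared: x=0. PCs: A@3 B@3 C@3
Step 10: thread A executes A4 (x = x + 1). Shared: x=1. PCs: A@4 B@3 C@3
Step 11: thread C executes C4 (x = x + 2). Shared: x=3. PCs: A@4 B@3 C@4

Answer: x=3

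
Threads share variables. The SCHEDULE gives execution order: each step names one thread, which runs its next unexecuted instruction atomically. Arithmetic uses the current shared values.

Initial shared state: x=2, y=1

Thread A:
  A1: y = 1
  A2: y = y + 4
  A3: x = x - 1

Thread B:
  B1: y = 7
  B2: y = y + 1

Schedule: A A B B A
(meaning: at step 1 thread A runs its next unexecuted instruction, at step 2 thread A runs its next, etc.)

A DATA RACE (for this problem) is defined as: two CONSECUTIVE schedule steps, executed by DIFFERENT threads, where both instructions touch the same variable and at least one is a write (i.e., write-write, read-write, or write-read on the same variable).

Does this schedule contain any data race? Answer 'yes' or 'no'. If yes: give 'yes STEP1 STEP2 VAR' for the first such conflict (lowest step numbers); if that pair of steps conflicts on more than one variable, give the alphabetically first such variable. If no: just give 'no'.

Steps 1,2: same thread (A). No race.
Steps 2,3: A(y = y + 4) vs B(y = 7). RACE on y (W-W).
Steps 3,4: same thread (B). No race.
Steps 4,5: B(r=y,w=y) vs A(r=x,w=x). No conflict.
First conflict at steps 2,3.

Answer: yes 2 3 y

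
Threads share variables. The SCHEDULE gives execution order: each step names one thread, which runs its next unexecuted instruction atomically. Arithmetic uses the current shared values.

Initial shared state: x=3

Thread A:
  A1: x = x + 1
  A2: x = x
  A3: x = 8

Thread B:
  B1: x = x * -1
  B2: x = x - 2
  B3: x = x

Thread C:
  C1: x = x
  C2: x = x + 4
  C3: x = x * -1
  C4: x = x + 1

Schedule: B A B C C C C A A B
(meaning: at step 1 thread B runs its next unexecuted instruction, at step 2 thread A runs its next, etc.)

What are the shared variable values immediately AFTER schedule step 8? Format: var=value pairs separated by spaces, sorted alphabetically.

Answer: x=1

Derivation:
Step 1: thread B executes B1 (x = x * -1). Shared: x=-3. PCs: A@0 B@1 C@0
Step 2: thread A executes A1 (x = x + 1). Shared: x=-2. PCs: A@1 B@1 C@0
Step 3: thread B executes B2 (x = x - 2). Shared: x=-4. PCs: A@1 B@2 C@0
Step 4: thread C executes C1 (x = x). Shared: x=-4. PCs: A@1 B@2 C@1
Step 5: thread C executes C2 (x = x + 4). Shared: x=0. PCs: A@1 B@2 C@2
Step 6: thread C executes C3 (x = x * -1). Shared: x=0. PCs: A@1 B@2 C@3
Step 7: thread C executes C4 (x = x + 1). Shared: x=1. PCs: A@1 B@2 C@4
Step 8: thread A executes A2 (x = x). Shared: x=1. PCs: A@2 B@2 C@4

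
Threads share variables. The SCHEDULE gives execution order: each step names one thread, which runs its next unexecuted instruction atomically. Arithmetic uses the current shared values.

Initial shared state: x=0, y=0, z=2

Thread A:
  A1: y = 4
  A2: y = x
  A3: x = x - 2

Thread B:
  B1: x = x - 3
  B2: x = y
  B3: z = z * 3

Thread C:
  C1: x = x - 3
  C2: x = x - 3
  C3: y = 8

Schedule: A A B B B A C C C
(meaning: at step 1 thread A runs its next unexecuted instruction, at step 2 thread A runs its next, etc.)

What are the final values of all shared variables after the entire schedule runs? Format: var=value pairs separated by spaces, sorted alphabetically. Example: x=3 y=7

Answer: x=-8 y=8 z=6

Derivation:
Step 1: thread A executes A1 (y = 4). Shared: x=0 y=4 z=2. PCs: A@1 B@0 C@0
Step 2: thread A executes A2 (y = x). Shared: x=0 y=0 z=2. PCs: A@2 B@0 C@0
Step 3: thread B executes B1 (x = x - 3). Shared: x=-3 y=0 z=2. PCs: A@2 B@1 C@0
Step 4: thread B executes B2 (x = y). Shared: x=0 y=0 z=2. PCs: A@2 B@2 C@0
Step 5: thread B executes B3 (z = z * 3). Shared: x=0 y=0 z=6. PCs: A@2 B@3 C@0
Step 6: thread A executes A3 (x = x - 2). Shared: x=-2 y=0 z=6. PCs: A@3 B@3 C@0
Step 7: thread C executes C1 (x = x - 3). Shared: x=-5 y=0 z=6. PCs: A@3 B@3 C@1
Step 8: thread C executes C2 (x = x - 3). Shared: x=-8 y=0 z=6. PCs: A@3 B@3 C@2
Step 9: thread C executes C3 (y = 8). Shared: x=-8 y=8 z=6. PCs: A@3 B@3 C@3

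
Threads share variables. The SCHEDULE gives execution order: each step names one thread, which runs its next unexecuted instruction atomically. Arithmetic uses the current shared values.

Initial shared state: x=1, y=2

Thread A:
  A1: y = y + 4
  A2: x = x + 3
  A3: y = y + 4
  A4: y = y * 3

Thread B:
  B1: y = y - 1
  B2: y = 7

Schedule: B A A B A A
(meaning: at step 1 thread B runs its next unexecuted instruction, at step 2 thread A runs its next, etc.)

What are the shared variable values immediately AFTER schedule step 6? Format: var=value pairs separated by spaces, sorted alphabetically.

Answer: x=4 y=33

Derivation:
Step 1: thread B executes B1 (y = y - 1). Shared: x=1 y=1. PCs: A@0 B@1
Step 2: thread A executes A1 (y = y + 4). Shared: x=1 y=5. PCs: A@1 B@1
Step 3: thread A executes A2 (x = x + 3). Shared: x=4 y=5. PCs: A@2 B@1
Step 4: thread B executes B2 (y = 7). Shared: x=4 y=7. PCs: A@2 B@2
Step 5: thread A executes A3 (y = y + 4). Shared: x=4 y=11. PCs: A@3 B@2
Step 6: thread A executes A4 (y = y * 3). Shared: x=4 y=33. PCs: A@4 B@2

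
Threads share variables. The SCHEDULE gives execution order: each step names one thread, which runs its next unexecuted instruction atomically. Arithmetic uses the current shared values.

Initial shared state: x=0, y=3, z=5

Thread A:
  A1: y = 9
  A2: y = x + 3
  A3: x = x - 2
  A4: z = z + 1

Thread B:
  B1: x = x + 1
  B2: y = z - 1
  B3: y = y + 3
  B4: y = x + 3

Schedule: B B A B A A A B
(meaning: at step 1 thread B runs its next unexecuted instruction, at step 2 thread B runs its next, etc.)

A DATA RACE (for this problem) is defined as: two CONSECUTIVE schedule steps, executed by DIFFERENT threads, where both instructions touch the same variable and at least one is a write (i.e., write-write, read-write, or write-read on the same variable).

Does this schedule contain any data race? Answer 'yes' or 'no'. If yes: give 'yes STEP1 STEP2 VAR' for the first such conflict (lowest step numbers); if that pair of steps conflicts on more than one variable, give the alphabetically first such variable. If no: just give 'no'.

Answer: yes 2 3 y

Derivation:
Steps 1,2: same thread (B). No race.
Steps 2,3: B(y = z - 1) vs A(y = 9). RACE on y (W-W).
Steps 3,4: A(y = 9) vs B(y = y + 3). RACE on y (W-W).
Steps 4,5: B(y = y + 3) vs A(y = x + 3). RACE on y (W-W).
Steps 5,6: same thread (A). No race.
Steps 6,7: same thread (A). No race.
Steps 7,8: A(r=z,w=z) vs B(r=x,w=y). No conflict.
First conflict at steps 2,3.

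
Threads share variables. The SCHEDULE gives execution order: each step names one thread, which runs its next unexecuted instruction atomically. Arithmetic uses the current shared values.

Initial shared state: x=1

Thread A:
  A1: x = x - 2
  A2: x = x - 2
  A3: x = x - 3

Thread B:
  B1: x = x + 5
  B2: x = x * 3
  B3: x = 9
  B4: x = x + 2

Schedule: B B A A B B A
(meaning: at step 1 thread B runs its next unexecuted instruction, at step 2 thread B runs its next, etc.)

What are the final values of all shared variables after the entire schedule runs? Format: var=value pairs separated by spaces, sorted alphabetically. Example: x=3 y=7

Answer: x=8

Derivation:
Step 1: thread B executes B1 (x = x + 5). Shared: x=6. PCs: A@0 B@1
Step 2: thread B executes B2 (x = x * 3). Shared: x=18. PCs: A@0 B@2
Step 3: thread A executes A1 (x = x - 2). Shared: x=16. PCs: A@1 B@2
Step 4: thread A executes A2 (x = x - 2). Shared: x=14. PCs: A@2 B@2
Step 5: thread B executes B3 (x = 9). Shared: x=9. PCs: A@2 B@3
Step 6: thread B executes B4 (x = x + 2). Shared: x=11. PCs: A@2 B@4
Step 7: thread A executes A3 (x = x - 3). Shared: x=8. PCs: A@3 B@4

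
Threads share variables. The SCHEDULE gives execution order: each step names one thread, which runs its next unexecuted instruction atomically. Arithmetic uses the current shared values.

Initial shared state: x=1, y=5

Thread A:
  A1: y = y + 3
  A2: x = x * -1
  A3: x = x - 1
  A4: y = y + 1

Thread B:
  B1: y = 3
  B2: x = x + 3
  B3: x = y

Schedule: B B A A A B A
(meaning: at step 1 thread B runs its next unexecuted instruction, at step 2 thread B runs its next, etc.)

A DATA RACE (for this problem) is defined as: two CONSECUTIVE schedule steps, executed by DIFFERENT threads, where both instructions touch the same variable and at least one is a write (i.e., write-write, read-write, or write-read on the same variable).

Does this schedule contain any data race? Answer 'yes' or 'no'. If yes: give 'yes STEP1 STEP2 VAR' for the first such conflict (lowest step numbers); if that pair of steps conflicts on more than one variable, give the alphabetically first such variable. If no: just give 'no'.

Steps 1,2: same thread (B). No race.
Steps 2,3: B(r=x,w=x) vs A(r=y,w=y). No conflict.
Steps 3,4: same thread (A). No race.
Steps 4,5: same thread (A). No race.
Steps 5,6: A(x = x - 1) vs B(x = y). RACE on x (W-W).
Steps 6,7: B(x = y) vs A(y = y + 1). RACE on y (R-W).
First conflict at steps 5,6.

Answer: yes 5 6 x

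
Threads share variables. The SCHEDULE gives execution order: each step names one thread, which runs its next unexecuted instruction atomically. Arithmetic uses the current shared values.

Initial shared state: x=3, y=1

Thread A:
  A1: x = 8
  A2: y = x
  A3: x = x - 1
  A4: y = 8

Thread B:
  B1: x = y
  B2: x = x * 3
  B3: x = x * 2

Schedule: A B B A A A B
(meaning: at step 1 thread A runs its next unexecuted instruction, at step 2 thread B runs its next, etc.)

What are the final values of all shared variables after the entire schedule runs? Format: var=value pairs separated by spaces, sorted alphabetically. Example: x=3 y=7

Step 1: thread A executes A1 (x = 8). Shared: x=8 y=1. PCs: A@1 B@0
Step 2: thread B executes B1 (x = y). Shared: x=1 y=1. PCs: A@1 B@1
Step 3: thread B executes B2 (x = x * 3). Shared: x=3 y=1. PCs: A@1 B@2
Step 4: thread A executes A2 (y = x). Shared: x=3 y=3. PCs: A@2 B@2
Step 5: thread A executes A3 (x = x - 1). Shared: x=2 y=3. PCs: A@3 B@2
Step 6: thread A executes A4 (y = 8). Shared: x=2 y=8. PCs: A@4 B@2
Step 7: thread B executes B3 (x = x * 2). Shared: x=4 y=8. PCs: A@4 B@3

Answer: x=4 y=8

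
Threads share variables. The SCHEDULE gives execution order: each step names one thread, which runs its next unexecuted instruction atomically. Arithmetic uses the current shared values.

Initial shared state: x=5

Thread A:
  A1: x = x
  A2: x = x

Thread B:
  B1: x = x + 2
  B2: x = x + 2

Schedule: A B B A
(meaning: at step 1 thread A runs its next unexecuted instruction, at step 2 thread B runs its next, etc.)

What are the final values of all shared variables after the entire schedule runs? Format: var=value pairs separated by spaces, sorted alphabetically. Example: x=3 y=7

Answer: x=9

Derivation:
Step 1: thread A executes A1 (x = x). Shared: x=5. PCs: A@1 B@0
Step 2: thread B executes B1 (x = x + 2). Shared: x=7. PCs: A@1 B@1
Step 3: thread B executes B2 (x = x + 2). Shared: x=9. PCs: A@1 B@2
Step 4: thread A executes A2 (x = x). Shared: x=9. PCs: A@2 B@2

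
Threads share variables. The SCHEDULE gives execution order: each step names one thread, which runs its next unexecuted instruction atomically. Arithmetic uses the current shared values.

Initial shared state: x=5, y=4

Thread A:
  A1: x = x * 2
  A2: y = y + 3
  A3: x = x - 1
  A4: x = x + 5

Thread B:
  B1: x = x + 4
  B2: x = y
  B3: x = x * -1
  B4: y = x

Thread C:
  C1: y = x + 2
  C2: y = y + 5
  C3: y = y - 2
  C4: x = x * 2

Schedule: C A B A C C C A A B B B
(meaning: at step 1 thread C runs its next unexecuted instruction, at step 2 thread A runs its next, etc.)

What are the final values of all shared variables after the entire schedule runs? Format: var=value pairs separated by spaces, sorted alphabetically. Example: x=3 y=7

Answer: x=-13 y=-13

Derivation:
Step 1: thread C executes C1 (y = x + 2). Shared: x=5 y=7. PCs: A@0 B@0 C@1
Step 2: thread A executes A1 (x = x * 2). Shared: x=10 y=7. PCs: A@1 B@0 C@1
Step 3: thread B executes B1 (x = x + 4). Shared: x=14 y=7. PCs: A@1 B@1 C@1
Step 4: thread A executes A2 (y = y + 3). Shared: x=14 y=10. PCs: A@2 B@1 C@1
Step 5: thread C executes C2 (y = y + 5). Shared: x=14 y=15. PCs: A@2 B@1 C@2
Step 6: thread C executes C3 (y = y - 2). Shared: x=14 y=13. PCs: A@2 B@1 C@3
Step 7: thread C executes C4 (x = x * 2). Shared: x=28 y=13. PCs: A@2 B@1 C@4
Step 8: thread A executes A3 (x = x - 1). Shared: x=27 y=13. PCs: A@3 B@1 C@4
Step 9: thread A executes A4 (x = x + 5). Shared: x=32 y=13. PCs: A@4 B@1 C@4
Step 10: thread B executes B2 (x = y). Shared: x=13 y=13. PCs: A@4 B@2 C@4
Step 11: thread B executes B3 (x = x * -1). Shared: x=-13 y=13. PCs: A@4 B@3 C@4
Step 12: thread B executes B4 (y = x). Shared: x=-13 y=-13. PCs: A@4 B@4 C@4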